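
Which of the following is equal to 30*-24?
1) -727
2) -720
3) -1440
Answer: 2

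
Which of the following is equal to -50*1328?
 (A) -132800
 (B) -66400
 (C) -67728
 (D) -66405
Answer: B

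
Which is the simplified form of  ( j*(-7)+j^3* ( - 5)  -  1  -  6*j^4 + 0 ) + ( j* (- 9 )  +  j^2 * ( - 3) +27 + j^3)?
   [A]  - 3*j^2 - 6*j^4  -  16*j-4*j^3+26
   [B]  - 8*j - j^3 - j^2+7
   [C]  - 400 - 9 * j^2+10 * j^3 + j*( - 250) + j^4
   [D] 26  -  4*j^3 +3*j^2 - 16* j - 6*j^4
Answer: A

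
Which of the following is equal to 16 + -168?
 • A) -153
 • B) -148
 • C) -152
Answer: C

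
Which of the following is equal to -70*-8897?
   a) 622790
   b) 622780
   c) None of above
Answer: a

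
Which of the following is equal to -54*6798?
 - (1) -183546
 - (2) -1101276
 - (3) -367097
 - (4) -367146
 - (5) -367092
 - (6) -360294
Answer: 5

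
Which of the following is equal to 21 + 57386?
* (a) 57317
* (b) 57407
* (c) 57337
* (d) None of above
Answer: b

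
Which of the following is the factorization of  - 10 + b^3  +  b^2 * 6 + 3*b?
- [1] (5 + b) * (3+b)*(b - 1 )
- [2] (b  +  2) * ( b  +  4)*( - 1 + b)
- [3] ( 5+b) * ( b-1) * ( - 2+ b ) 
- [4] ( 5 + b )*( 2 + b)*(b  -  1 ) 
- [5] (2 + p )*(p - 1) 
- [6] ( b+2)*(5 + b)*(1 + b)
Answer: 4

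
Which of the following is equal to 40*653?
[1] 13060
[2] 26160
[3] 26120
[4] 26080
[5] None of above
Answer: 3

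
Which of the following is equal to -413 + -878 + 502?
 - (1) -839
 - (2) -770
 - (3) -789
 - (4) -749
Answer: 3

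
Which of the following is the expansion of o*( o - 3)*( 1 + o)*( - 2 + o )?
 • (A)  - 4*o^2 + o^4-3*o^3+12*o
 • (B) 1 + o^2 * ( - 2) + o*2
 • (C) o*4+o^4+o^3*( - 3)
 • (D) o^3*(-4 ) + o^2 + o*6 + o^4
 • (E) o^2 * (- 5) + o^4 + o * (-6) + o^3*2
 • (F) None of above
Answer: D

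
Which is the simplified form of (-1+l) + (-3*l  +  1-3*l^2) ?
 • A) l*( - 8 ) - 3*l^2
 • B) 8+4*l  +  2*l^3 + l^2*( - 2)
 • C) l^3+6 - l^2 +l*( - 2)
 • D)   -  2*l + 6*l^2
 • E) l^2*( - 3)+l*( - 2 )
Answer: E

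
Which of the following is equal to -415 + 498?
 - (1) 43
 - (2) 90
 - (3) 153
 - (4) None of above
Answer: 4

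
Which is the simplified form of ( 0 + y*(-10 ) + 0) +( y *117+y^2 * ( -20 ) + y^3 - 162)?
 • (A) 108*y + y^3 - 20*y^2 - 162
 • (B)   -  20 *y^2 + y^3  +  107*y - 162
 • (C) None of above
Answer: B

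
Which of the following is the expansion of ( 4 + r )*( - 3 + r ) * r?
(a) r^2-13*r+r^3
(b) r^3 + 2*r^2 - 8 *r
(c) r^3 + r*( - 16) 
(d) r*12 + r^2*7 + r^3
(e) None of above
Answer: e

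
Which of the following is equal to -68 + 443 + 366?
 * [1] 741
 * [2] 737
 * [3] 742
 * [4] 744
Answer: 1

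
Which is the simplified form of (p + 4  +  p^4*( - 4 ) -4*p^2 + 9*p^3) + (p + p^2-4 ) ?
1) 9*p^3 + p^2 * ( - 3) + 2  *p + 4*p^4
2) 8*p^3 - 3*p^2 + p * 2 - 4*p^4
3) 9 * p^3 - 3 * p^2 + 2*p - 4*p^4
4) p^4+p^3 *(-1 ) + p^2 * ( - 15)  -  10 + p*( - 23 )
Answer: 3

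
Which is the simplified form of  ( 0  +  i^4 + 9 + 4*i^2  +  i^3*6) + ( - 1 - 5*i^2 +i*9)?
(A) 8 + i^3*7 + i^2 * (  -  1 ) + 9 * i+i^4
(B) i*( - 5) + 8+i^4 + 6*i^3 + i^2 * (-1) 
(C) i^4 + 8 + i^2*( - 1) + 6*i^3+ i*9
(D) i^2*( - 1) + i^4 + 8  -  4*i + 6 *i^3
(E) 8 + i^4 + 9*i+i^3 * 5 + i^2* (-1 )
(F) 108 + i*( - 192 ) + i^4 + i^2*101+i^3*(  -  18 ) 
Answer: C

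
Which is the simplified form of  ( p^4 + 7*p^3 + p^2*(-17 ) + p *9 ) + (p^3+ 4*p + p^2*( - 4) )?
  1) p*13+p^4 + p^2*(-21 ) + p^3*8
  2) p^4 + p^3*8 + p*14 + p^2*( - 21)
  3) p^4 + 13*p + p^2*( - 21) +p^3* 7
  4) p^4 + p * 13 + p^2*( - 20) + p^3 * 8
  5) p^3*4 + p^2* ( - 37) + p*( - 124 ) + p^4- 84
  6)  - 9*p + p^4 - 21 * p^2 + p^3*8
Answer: 1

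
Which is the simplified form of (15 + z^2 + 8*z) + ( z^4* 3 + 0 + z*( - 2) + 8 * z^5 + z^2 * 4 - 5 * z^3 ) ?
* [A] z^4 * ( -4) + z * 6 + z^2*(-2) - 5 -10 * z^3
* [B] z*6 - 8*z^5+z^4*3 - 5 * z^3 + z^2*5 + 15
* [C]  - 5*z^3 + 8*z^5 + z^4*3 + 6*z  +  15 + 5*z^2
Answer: C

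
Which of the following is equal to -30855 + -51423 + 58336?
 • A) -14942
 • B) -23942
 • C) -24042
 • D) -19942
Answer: B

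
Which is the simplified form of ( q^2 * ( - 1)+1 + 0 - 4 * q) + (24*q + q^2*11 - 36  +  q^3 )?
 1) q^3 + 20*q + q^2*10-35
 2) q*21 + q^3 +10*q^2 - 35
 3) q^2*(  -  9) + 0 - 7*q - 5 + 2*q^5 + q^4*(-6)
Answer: 1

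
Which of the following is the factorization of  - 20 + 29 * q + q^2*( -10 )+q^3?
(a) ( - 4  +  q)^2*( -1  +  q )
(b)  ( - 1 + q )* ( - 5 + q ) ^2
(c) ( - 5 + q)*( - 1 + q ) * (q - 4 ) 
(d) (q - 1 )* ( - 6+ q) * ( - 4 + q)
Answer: c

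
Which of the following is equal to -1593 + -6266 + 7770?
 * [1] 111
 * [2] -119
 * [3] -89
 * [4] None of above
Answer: 3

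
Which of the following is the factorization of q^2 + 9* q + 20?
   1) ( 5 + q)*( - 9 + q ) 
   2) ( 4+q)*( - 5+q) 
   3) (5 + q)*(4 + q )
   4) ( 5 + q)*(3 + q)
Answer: 3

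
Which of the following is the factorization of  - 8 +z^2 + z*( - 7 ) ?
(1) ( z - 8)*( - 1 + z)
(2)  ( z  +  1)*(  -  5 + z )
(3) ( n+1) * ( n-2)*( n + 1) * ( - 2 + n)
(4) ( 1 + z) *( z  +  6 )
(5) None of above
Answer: 5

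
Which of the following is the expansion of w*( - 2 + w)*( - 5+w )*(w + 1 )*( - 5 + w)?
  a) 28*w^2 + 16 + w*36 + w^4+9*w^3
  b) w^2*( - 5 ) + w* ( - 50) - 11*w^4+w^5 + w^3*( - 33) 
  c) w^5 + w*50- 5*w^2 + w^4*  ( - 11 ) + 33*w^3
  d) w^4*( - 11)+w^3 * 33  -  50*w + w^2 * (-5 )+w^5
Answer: d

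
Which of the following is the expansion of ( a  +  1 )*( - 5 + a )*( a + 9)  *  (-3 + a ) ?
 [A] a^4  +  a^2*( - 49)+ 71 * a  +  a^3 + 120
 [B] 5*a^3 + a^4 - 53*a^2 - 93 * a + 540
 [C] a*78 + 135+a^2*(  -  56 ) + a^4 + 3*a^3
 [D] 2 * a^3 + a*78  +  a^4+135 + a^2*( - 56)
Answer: D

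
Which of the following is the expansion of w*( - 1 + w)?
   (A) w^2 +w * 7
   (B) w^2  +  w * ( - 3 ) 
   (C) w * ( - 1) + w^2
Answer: C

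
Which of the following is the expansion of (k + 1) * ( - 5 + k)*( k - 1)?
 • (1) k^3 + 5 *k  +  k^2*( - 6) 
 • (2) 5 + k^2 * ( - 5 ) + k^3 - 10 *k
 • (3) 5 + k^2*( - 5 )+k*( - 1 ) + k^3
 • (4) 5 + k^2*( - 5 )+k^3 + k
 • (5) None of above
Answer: 3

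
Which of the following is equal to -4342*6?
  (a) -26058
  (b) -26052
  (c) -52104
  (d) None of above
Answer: b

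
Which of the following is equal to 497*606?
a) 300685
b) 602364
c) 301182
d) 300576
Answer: c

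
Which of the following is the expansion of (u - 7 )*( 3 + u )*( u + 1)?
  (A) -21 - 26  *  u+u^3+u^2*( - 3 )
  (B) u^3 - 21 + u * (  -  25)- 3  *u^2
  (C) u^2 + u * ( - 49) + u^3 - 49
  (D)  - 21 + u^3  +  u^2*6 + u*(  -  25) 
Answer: B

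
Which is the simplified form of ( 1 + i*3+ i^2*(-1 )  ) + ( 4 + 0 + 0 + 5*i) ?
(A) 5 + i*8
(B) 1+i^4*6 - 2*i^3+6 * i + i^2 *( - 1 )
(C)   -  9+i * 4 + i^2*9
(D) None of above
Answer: D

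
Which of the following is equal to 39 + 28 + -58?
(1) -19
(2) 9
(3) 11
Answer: 2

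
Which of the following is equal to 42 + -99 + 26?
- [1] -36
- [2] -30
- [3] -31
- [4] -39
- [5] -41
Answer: 3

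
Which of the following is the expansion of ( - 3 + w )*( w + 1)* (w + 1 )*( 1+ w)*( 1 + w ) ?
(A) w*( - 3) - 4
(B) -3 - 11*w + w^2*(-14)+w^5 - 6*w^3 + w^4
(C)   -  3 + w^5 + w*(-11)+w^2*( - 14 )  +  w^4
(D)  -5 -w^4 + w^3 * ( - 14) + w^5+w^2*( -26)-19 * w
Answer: B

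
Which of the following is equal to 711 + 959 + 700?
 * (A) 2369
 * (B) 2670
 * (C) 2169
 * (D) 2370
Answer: D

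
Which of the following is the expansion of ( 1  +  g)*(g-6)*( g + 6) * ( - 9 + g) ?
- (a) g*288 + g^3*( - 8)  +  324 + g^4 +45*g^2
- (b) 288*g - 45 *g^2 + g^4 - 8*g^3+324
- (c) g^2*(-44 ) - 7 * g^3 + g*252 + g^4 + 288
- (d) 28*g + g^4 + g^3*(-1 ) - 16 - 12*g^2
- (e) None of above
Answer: b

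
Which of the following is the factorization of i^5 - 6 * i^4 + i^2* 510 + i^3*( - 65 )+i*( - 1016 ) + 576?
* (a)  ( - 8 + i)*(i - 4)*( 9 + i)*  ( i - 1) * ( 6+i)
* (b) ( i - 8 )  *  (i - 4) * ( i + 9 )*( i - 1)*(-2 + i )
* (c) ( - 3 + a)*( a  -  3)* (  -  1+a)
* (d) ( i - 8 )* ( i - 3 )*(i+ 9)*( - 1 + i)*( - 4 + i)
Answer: b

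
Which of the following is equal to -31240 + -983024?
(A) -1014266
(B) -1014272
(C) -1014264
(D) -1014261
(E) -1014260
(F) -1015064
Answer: C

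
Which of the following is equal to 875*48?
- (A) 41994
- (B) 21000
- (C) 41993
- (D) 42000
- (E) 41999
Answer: D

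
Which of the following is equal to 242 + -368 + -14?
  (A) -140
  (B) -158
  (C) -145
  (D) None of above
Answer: A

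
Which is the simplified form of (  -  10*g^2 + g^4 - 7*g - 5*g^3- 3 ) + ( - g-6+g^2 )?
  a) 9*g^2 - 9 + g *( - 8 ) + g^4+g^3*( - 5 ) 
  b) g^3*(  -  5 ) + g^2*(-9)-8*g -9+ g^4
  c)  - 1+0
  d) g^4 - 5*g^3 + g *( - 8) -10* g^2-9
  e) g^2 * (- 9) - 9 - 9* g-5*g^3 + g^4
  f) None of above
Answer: b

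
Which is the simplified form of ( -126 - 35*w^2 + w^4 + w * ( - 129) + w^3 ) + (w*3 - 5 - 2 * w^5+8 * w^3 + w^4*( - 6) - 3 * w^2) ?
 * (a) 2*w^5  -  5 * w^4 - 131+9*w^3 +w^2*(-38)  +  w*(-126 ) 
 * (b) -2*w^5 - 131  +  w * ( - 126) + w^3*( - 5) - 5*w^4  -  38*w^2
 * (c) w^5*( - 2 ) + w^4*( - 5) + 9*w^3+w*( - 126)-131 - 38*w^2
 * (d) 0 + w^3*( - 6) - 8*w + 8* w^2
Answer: c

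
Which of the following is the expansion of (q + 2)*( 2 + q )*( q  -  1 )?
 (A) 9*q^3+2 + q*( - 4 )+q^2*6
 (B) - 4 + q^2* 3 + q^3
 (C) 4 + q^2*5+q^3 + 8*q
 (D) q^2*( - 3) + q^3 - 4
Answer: B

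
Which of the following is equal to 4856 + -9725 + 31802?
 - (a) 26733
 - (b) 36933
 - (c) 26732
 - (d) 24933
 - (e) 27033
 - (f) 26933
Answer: f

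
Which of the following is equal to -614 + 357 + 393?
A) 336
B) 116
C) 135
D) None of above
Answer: D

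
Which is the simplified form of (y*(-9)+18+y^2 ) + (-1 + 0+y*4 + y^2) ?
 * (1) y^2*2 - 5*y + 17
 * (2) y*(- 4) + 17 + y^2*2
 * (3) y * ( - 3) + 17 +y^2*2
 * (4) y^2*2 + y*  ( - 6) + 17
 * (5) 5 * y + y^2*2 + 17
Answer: 1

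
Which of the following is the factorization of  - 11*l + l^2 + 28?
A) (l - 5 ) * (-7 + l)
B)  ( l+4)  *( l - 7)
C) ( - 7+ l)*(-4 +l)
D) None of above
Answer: C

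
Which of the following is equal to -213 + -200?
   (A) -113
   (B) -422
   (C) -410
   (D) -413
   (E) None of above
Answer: D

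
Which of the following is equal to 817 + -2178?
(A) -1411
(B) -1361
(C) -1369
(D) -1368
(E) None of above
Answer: B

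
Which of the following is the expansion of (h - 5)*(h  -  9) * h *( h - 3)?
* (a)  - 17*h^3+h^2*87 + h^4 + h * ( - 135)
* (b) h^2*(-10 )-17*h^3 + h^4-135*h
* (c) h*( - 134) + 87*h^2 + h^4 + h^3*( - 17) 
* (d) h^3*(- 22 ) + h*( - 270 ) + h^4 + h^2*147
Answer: a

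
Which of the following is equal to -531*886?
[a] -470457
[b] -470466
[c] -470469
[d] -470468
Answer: b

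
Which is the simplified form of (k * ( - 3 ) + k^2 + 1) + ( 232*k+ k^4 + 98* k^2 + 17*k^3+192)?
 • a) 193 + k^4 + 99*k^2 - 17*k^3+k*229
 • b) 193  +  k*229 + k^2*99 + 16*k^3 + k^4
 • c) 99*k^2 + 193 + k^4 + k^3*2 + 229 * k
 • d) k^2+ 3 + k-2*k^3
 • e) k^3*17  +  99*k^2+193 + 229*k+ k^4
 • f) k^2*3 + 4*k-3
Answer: e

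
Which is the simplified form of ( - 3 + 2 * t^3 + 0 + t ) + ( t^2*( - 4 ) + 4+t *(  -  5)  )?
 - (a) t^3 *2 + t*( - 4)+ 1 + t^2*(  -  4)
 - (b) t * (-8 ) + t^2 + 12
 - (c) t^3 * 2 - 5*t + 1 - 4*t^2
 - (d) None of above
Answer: a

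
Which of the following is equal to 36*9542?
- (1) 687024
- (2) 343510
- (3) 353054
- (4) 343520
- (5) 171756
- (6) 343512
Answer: 6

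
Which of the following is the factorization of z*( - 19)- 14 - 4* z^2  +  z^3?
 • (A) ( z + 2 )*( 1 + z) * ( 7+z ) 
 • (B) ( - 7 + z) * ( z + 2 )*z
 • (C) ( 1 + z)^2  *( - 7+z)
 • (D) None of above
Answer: D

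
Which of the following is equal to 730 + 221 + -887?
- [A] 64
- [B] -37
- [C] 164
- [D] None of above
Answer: A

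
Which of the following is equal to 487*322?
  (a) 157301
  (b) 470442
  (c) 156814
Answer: c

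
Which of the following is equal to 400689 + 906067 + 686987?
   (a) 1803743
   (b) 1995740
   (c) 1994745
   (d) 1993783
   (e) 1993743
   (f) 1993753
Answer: e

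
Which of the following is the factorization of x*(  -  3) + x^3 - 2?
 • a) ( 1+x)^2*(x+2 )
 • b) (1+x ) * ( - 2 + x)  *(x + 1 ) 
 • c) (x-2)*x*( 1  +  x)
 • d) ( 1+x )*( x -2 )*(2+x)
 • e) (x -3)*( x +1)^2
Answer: b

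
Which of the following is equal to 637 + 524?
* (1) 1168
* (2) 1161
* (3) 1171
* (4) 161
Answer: 2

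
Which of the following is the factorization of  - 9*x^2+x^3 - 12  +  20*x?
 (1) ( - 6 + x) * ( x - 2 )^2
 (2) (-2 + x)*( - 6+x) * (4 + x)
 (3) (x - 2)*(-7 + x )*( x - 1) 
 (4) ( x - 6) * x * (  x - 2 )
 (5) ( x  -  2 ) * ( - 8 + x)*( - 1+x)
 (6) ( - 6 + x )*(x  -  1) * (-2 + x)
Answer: 6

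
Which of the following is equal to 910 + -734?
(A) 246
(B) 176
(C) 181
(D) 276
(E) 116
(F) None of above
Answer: B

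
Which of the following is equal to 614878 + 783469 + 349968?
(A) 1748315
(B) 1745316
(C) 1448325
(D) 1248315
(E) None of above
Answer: A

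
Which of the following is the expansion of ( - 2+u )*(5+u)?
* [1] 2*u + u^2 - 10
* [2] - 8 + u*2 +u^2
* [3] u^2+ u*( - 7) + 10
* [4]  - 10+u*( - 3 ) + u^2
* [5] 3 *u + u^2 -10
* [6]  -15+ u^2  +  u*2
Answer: 5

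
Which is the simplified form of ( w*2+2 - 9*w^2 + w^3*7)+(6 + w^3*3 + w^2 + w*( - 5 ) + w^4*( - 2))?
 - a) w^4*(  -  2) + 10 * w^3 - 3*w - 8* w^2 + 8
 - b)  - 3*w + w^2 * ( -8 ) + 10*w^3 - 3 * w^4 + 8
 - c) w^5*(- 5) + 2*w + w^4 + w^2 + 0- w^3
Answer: a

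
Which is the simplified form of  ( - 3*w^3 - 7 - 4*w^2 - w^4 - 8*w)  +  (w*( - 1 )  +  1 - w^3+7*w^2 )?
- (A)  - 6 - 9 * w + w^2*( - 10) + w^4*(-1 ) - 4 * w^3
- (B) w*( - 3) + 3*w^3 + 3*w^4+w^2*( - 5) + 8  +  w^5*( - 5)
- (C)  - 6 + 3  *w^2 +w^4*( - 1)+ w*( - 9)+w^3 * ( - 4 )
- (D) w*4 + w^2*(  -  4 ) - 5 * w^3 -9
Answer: C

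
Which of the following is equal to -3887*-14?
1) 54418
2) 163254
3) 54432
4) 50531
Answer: 1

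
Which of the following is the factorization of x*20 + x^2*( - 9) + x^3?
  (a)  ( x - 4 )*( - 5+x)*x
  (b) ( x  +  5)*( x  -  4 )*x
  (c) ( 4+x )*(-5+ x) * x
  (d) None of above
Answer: a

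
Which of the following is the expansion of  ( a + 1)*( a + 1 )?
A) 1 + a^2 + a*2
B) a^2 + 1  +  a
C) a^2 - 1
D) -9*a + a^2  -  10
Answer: A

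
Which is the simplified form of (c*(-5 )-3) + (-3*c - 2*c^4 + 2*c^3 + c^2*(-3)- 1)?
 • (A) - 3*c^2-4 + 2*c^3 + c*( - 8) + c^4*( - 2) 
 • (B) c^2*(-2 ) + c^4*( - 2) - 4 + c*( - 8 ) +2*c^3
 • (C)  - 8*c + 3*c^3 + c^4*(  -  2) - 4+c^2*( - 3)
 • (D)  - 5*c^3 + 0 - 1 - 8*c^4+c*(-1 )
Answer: A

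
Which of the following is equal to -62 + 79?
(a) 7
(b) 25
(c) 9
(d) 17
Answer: d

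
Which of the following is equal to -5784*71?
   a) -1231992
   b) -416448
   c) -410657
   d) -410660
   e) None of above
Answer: e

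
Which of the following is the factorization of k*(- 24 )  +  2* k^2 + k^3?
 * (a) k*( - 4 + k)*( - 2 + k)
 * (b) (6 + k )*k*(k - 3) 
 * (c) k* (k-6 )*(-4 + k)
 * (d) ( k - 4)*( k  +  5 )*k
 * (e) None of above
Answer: e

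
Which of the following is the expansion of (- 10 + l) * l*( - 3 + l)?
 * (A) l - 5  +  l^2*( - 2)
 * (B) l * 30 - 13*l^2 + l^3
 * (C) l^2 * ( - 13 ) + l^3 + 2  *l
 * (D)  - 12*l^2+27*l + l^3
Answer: B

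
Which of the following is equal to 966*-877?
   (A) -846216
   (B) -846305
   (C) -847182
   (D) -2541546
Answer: C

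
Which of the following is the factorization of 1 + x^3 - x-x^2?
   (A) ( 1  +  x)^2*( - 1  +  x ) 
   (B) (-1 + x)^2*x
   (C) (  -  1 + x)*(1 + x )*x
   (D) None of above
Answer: D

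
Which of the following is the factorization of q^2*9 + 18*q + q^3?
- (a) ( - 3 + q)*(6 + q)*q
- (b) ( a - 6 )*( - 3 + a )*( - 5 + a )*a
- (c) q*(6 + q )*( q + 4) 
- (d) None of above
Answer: d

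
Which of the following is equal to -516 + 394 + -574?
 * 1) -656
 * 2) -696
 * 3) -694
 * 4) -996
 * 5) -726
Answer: 2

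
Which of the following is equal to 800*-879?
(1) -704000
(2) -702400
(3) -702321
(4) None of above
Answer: 4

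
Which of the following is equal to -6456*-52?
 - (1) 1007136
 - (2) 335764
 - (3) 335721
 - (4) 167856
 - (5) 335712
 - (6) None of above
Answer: 5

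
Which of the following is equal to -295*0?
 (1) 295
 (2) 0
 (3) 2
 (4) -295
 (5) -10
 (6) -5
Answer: 2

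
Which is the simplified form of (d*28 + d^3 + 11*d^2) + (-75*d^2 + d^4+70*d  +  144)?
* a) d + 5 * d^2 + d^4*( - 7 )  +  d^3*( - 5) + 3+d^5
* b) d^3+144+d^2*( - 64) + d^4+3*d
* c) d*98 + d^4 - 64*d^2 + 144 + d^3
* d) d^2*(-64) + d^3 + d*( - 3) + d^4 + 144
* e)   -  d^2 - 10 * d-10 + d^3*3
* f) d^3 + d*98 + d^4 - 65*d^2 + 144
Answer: c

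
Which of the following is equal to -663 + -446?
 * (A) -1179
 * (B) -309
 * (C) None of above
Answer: C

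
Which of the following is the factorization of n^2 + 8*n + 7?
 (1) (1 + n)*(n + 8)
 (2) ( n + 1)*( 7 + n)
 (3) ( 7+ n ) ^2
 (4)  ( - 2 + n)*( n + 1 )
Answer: 2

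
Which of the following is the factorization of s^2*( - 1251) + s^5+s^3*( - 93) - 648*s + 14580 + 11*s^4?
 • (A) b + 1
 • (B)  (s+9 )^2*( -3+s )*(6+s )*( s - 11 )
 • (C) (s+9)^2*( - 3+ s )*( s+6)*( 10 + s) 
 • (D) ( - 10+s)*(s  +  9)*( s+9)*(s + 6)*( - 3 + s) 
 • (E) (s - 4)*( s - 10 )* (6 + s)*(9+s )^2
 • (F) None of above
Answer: D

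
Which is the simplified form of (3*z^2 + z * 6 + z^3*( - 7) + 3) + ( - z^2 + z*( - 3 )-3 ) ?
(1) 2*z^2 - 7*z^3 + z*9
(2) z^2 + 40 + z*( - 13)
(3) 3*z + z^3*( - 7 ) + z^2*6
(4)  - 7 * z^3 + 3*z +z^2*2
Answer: 4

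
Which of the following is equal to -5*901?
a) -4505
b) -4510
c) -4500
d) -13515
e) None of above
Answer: a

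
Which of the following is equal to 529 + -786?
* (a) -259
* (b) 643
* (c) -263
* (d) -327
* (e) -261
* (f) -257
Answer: f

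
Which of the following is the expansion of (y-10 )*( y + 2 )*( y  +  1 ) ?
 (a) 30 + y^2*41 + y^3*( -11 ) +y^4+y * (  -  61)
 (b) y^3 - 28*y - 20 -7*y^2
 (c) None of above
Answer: b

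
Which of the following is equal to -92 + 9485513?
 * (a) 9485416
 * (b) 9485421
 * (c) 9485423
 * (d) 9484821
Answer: b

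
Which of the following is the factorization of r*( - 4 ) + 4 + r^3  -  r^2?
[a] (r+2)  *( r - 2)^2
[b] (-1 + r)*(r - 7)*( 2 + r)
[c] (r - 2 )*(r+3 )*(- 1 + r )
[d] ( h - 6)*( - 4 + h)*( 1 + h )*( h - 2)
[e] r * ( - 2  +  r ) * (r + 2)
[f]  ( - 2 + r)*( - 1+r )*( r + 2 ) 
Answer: f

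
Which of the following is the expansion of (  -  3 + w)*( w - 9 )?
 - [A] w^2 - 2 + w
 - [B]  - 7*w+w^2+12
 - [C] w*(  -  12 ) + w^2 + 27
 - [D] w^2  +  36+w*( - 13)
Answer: C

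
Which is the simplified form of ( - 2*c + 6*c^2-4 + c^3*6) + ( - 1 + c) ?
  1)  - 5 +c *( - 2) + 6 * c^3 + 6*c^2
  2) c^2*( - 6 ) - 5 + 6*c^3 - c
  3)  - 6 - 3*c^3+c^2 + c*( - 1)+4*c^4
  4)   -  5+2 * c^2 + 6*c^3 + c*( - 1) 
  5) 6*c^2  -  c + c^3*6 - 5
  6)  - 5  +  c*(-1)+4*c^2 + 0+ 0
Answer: 5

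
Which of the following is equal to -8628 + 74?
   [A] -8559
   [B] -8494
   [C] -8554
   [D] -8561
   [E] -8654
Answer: C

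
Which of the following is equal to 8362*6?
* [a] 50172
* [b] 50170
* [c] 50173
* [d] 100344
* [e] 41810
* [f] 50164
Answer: a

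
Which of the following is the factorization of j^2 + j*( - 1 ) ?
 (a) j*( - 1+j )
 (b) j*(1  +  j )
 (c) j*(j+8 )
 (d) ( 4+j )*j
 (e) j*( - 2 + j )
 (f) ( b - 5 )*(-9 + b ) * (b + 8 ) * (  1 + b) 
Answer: a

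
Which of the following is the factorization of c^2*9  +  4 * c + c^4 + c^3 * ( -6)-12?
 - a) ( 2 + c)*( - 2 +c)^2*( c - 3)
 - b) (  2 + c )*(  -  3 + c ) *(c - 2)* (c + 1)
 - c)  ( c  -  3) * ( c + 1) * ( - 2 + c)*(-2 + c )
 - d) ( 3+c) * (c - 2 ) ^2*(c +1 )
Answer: c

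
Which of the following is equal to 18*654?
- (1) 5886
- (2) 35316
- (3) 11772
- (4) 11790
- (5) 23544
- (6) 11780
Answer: 3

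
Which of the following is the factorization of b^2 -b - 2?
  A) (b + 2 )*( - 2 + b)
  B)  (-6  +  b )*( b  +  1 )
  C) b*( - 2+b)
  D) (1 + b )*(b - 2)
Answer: D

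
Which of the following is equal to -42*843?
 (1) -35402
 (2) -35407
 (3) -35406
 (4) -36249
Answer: 3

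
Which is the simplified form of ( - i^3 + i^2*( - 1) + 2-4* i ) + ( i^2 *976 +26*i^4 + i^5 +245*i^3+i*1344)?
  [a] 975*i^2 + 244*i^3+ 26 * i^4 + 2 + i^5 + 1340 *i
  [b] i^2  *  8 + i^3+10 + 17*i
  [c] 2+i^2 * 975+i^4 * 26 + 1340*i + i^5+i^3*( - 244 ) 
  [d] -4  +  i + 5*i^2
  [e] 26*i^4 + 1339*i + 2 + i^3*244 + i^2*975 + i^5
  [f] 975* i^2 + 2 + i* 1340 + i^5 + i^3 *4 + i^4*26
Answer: a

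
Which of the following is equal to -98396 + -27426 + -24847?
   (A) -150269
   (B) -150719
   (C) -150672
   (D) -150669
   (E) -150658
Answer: D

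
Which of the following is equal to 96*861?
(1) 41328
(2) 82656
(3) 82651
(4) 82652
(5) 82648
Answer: 2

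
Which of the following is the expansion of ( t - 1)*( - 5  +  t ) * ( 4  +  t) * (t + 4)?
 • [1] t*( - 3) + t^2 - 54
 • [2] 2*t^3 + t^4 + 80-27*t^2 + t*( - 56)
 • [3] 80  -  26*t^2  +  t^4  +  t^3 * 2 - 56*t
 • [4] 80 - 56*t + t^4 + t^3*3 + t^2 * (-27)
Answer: 2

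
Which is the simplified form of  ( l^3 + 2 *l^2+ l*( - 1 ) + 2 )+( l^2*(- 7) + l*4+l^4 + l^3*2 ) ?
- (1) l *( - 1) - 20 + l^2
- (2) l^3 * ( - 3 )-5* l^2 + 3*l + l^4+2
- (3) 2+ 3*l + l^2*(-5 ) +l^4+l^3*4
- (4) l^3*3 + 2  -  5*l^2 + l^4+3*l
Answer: 4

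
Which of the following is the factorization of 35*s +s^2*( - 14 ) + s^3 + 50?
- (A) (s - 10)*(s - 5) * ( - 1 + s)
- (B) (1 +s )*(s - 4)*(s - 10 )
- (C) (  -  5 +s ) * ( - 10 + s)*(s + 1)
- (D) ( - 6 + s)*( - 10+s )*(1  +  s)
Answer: C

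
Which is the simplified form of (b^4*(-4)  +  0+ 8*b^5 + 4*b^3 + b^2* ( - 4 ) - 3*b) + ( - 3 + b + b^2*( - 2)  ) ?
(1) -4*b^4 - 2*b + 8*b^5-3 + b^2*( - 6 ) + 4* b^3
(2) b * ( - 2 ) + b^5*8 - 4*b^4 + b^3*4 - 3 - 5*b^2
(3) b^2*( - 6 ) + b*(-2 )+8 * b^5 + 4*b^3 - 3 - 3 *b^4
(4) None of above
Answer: 1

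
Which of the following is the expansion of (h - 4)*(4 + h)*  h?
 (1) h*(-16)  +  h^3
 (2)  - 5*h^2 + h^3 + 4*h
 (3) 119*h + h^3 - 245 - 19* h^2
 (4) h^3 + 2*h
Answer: 1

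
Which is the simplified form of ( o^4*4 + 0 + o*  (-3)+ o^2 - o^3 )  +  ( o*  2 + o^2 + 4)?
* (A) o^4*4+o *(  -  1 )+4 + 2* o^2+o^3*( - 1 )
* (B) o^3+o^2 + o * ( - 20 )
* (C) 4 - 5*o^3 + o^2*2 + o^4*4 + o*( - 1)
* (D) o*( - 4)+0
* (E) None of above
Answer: A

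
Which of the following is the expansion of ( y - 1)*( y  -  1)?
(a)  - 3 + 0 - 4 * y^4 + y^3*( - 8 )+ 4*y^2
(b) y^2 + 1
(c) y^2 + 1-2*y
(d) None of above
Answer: c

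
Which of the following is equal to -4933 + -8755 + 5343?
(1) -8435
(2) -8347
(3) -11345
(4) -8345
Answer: 4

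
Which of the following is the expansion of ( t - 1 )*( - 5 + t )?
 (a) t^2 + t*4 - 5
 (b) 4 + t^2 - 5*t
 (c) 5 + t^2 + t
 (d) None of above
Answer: d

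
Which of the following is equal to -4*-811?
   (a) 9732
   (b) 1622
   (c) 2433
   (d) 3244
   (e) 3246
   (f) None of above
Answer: d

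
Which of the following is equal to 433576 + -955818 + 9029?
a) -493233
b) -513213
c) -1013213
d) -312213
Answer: b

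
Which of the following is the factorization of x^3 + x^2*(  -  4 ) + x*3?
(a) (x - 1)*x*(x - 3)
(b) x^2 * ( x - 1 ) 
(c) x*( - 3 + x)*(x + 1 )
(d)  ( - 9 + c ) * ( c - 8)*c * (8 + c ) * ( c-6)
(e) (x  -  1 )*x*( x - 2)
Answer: a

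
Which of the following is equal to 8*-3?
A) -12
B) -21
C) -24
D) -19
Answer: C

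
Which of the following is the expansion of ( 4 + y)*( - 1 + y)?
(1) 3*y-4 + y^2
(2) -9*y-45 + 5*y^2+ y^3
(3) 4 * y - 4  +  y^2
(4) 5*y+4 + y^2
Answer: 1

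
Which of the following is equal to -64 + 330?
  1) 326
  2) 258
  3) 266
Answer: 3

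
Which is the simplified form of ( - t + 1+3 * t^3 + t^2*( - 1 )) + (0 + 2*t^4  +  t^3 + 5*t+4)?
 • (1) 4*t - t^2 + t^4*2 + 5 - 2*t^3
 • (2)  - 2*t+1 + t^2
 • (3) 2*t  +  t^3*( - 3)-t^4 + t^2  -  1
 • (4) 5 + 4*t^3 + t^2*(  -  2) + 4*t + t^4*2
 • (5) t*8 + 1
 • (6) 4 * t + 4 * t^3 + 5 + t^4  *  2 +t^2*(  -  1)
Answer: 6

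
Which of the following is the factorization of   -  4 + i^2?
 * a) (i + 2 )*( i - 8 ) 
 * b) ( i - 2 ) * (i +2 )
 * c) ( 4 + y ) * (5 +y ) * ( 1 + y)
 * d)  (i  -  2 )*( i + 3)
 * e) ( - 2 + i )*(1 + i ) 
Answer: b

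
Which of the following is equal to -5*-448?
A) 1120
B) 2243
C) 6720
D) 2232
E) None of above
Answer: E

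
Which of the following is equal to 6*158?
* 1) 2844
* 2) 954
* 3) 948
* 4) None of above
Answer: 3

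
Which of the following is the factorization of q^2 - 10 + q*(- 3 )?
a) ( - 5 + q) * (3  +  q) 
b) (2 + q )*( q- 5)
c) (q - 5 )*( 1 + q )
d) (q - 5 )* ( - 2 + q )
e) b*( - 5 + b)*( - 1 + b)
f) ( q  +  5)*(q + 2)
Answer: b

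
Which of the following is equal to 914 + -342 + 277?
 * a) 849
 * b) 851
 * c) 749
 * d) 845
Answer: a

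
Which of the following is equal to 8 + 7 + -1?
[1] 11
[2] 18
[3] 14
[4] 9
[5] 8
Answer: 3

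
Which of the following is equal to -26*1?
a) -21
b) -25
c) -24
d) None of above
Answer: d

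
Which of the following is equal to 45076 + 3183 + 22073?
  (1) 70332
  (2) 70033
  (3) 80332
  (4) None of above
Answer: 1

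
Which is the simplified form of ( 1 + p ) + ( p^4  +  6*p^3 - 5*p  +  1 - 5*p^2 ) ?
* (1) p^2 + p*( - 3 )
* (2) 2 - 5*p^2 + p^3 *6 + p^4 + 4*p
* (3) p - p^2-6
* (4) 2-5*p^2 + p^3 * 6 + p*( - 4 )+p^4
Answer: 4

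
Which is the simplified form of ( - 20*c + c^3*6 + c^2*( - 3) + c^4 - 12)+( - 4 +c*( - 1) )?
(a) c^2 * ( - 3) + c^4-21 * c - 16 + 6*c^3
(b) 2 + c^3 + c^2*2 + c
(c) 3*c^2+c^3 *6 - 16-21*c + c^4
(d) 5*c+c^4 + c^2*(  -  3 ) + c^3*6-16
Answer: a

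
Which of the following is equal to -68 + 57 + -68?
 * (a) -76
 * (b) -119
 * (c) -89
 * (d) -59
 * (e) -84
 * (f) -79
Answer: f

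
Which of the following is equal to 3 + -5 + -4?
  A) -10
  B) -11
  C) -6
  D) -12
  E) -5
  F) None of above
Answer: C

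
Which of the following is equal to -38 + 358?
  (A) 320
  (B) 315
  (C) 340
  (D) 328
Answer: A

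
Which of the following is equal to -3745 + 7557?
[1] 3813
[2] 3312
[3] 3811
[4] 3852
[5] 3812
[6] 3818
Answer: 5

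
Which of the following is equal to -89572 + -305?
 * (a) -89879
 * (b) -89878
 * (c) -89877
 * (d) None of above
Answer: c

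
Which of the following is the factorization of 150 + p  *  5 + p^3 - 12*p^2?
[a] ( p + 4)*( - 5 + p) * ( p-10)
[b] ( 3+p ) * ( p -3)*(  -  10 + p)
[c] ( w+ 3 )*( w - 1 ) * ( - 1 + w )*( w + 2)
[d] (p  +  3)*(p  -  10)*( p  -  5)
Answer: d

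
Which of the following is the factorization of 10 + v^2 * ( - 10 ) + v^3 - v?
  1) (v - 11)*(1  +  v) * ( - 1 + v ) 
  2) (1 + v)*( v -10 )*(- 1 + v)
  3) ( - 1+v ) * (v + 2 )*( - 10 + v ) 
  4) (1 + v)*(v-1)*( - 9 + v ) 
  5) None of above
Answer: 2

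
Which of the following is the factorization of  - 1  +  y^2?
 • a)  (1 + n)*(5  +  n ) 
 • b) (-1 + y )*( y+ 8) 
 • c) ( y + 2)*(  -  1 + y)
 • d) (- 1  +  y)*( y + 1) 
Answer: d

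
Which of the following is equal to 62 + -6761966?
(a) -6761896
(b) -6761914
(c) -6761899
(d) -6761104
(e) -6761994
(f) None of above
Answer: f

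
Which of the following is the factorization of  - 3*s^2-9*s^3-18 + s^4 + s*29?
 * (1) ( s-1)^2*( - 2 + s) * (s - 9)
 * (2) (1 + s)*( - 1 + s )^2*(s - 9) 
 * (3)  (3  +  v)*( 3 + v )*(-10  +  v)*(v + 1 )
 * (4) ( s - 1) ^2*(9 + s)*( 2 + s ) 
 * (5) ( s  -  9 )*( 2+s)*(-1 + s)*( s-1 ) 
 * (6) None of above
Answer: 5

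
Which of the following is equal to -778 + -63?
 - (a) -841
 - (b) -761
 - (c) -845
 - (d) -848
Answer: a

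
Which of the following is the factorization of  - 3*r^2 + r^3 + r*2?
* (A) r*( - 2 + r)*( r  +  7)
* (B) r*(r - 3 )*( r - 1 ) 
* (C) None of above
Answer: C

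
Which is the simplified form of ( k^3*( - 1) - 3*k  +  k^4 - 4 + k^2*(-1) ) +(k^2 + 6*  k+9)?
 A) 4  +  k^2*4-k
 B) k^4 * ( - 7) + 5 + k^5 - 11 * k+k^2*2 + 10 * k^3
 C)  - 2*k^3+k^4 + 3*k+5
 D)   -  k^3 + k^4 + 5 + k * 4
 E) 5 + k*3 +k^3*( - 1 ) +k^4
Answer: E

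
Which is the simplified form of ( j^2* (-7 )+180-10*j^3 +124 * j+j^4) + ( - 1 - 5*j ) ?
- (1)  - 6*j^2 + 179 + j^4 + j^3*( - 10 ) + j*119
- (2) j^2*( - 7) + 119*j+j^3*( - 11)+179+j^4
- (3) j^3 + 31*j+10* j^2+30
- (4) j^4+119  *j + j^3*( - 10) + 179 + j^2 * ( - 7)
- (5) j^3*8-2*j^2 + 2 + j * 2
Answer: 4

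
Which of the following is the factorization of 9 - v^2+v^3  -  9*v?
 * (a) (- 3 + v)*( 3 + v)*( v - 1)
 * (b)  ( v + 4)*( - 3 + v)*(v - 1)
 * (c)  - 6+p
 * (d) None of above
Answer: a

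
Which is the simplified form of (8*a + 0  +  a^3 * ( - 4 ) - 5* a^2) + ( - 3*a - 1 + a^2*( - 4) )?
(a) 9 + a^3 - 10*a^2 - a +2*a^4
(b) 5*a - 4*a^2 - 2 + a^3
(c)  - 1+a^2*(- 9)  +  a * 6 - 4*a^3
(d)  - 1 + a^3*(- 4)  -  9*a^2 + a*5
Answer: d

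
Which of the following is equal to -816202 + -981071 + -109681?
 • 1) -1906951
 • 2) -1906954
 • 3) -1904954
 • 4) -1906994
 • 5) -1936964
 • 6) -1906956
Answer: 2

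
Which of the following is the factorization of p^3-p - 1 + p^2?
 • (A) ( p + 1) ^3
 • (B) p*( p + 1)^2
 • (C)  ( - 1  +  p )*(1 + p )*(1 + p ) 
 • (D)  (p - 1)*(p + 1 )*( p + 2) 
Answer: C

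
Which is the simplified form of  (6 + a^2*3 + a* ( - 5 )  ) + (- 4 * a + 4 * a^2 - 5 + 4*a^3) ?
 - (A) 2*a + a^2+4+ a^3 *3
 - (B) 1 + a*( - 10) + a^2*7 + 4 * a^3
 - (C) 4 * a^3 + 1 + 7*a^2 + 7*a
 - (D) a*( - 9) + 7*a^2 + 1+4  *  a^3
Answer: D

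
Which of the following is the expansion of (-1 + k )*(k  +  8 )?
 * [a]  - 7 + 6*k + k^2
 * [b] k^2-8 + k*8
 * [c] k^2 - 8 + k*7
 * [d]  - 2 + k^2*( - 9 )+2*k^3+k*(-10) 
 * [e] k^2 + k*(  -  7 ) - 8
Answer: c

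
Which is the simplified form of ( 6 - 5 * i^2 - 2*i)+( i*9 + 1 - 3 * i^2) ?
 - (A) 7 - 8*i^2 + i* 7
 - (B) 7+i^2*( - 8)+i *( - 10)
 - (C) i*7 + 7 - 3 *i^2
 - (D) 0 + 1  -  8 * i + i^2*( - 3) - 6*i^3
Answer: A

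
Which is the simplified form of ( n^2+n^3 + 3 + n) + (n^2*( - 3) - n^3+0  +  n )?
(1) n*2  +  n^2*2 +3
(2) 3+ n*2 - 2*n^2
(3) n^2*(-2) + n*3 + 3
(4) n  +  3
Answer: 2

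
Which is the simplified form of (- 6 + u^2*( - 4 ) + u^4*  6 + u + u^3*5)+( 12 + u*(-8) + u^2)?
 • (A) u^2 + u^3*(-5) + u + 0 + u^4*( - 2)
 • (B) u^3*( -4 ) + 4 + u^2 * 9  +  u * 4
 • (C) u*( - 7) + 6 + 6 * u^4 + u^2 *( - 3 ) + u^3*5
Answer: C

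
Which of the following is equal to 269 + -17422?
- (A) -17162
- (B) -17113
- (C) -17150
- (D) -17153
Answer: D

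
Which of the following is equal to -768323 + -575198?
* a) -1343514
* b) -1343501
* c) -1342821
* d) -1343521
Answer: d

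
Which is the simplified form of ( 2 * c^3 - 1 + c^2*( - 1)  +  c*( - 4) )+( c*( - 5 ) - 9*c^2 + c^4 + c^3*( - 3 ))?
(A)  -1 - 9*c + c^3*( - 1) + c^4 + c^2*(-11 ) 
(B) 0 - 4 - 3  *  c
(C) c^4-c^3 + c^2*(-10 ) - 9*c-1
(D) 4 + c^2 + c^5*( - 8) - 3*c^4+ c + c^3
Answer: C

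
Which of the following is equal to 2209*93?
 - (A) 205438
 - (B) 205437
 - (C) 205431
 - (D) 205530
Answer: B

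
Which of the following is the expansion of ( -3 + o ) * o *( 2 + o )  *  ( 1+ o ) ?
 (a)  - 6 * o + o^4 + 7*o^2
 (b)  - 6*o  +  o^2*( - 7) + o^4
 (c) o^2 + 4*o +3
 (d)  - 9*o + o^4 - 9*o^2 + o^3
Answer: b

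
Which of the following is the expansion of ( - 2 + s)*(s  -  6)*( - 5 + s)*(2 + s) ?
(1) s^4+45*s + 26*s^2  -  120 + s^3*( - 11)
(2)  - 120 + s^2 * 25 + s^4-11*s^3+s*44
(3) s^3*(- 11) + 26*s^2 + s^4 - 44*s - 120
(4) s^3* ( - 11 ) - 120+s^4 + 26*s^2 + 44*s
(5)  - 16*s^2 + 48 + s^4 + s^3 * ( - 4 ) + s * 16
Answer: 4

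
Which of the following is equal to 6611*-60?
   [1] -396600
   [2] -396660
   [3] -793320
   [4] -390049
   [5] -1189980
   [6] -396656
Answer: 2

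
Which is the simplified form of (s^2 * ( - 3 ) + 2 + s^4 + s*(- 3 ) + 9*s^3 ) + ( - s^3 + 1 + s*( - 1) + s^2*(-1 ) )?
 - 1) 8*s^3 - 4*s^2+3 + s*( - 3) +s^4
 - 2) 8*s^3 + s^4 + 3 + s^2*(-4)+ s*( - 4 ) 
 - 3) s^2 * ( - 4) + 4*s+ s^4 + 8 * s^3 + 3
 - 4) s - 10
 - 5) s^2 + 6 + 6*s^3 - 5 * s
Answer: 2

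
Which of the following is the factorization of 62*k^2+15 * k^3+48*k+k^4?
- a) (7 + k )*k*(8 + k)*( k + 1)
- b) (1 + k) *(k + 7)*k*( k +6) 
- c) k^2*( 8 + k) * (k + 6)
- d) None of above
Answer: d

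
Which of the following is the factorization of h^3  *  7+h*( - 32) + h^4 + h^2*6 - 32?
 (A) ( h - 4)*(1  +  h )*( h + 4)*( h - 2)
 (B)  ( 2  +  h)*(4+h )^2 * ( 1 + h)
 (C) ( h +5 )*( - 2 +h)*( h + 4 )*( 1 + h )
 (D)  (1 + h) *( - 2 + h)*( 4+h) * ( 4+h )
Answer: D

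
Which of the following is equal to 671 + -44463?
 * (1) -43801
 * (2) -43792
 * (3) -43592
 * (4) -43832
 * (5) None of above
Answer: 2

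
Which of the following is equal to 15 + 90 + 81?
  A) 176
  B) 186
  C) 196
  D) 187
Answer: B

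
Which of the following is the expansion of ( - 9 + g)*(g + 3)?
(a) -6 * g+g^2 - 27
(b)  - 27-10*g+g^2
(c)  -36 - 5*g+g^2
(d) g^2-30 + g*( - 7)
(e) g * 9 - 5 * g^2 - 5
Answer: a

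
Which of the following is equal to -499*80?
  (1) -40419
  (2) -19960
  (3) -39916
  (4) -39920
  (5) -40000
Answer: 4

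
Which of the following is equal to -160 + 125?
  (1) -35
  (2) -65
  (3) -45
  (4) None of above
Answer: 1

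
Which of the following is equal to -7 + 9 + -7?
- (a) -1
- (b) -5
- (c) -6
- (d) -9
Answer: b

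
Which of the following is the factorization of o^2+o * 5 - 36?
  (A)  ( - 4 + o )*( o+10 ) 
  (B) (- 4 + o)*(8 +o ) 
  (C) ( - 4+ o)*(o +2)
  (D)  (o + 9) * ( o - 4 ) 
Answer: D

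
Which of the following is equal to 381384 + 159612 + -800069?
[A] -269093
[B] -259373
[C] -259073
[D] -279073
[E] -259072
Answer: C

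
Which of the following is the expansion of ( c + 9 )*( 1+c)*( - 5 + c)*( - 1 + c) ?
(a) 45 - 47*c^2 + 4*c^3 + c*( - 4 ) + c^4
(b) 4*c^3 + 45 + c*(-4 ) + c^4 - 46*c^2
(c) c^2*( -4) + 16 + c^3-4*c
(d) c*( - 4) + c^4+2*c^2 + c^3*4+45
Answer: b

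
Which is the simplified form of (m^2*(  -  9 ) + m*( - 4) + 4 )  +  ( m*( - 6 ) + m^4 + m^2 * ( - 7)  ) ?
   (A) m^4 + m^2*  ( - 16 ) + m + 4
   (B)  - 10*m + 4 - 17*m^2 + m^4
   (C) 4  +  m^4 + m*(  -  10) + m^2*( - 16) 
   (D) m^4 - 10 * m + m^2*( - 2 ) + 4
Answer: C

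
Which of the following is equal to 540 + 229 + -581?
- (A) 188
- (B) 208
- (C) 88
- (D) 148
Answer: A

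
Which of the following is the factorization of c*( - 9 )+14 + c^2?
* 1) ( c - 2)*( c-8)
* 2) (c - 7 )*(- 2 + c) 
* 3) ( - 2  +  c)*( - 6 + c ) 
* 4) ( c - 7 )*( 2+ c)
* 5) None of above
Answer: 2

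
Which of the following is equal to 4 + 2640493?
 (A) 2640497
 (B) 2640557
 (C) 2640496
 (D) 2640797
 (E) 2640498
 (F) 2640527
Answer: A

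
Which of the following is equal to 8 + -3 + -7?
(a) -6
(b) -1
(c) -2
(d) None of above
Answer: c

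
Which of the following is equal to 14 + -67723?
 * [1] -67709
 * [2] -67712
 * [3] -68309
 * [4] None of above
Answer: 1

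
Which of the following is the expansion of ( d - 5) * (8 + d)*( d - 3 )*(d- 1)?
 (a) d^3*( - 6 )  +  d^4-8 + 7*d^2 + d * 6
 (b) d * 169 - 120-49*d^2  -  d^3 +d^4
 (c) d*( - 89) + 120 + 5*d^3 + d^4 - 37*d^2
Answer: b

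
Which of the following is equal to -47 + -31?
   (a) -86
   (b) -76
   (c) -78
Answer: c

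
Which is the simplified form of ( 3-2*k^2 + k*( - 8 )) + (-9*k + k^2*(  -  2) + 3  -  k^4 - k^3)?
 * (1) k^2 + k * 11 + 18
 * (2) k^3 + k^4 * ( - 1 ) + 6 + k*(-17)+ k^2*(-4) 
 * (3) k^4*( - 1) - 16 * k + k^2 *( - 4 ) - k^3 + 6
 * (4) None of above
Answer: 4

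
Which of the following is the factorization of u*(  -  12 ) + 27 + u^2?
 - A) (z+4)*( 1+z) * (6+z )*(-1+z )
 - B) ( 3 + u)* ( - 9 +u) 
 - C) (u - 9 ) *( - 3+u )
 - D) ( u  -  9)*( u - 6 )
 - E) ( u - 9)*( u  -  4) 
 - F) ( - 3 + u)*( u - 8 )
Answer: C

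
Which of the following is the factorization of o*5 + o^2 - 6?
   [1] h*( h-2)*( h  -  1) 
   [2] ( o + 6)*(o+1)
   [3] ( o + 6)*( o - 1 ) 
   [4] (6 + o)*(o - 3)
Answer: 3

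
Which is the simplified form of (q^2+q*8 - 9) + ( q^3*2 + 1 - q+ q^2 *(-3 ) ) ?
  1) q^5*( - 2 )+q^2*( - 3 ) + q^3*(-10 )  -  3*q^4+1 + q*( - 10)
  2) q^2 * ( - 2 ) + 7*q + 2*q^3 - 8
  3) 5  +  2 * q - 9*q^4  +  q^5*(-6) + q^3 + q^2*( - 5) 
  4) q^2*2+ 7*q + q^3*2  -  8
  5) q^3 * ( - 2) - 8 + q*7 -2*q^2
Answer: 2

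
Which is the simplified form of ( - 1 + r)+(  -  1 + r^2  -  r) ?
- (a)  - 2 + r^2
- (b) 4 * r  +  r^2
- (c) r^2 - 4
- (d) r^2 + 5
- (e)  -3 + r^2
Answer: a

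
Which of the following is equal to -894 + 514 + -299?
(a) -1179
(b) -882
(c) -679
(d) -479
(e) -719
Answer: c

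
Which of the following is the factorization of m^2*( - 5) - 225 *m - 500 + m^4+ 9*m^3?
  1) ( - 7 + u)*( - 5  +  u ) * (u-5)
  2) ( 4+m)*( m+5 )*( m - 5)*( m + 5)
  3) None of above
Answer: 2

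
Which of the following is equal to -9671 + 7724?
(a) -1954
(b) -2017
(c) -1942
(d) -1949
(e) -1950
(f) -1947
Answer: f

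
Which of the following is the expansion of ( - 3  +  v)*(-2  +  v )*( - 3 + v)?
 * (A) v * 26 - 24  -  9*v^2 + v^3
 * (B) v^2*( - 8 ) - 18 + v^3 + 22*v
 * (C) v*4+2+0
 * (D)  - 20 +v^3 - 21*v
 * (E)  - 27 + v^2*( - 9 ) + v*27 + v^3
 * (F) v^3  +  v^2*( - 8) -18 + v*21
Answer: F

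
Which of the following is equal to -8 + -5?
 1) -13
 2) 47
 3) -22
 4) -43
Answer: 1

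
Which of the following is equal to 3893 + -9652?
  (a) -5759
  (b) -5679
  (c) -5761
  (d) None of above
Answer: a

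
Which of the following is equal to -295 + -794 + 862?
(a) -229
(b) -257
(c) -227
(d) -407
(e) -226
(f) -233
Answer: c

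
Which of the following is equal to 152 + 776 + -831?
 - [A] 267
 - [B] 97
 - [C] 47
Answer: B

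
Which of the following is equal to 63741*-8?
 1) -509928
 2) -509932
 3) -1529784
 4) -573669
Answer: 1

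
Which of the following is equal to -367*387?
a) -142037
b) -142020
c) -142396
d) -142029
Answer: d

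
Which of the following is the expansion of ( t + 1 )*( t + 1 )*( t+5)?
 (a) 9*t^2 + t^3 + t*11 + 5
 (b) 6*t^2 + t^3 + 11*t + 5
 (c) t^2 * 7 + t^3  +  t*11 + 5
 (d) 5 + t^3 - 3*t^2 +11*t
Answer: c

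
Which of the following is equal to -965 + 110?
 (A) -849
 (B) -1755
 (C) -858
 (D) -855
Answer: D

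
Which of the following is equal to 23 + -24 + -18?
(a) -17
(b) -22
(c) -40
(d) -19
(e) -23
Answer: d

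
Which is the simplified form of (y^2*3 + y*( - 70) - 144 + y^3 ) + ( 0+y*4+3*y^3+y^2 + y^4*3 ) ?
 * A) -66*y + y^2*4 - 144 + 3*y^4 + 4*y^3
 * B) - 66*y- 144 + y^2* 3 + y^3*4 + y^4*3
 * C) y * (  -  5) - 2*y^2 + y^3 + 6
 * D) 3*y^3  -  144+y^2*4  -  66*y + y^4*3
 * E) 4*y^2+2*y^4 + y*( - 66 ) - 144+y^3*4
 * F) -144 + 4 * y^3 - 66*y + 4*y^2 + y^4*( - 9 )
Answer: A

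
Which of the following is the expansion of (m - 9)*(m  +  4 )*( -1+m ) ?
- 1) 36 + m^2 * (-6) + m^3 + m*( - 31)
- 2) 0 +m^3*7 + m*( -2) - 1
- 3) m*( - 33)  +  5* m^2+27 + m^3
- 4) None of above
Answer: 1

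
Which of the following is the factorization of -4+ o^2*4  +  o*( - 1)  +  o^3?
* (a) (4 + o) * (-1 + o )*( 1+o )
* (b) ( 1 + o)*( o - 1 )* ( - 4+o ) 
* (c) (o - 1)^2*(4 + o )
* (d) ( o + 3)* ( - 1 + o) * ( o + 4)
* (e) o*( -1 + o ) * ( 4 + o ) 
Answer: a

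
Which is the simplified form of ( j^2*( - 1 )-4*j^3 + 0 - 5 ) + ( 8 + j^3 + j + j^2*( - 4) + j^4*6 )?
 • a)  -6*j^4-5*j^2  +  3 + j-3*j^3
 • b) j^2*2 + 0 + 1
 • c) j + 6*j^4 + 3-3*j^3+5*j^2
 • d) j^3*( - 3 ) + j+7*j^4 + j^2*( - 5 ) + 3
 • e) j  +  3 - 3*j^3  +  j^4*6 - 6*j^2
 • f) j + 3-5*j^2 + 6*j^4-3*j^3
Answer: f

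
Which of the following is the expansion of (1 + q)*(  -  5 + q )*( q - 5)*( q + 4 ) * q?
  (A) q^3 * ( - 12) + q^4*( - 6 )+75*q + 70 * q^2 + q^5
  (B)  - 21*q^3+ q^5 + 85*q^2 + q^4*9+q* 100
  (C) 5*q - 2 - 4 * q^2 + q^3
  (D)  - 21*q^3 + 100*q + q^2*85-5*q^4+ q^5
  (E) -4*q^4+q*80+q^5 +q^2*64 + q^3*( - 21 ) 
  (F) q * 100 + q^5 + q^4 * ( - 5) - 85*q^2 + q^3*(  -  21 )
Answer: D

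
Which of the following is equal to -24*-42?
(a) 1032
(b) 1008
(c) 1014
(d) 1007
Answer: b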